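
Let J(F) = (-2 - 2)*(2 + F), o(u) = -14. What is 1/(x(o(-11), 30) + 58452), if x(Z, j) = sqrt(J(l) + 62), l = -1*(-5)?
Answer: 29226/1708318135 - sqrt(34)/3416636270 ≈ 1.7106e-5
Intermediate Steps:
l = 5
J(F) = -8 - 4*F (J(F) = -4*(2 + F) = -8 - 4*F)
x(Z, j) = sqrt(34) (x(Z, j) = sqrt((-8 - 4*5) + 62) = sqrt((-8 - 20) + 62) = sqrt(-28 + 62) = sqrt(34))
1/(x(o(-11), 30) + 58452) = 1/(sqrt(34) + 58452) = 1/(58452 + sqrt(34))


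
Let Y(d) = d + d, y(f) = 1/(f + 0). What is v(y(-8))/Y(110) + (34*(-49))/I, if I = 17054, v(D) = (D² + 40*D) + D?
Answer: -14516969/120060160 ≈ -0.12091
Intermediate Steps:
y(f) = 1/f
v(D) = D² + 41*D
Y(d) = 2*d
v(y(-8))/Y(110) + (34*(-49))/I = ((41 + 1/(-8))/(-8))/((2*110)) + (34*(-49))/17054 = -(41 - ⅛)/8/220 - 1666*1/17054 = -⅛*327/8*(1/220) - 833/8527 = -327/64*1/220 - 833/8527 = -327/14080 - 833/8527 = -14516969/120060160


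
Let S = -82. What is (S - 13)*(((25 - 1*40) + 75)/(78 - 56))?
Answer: -2850/11 ≈ -259.09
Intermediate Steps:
(S - 13)*(((25 - 1*40) + 75)/(78 - 56)) = (-82 - 13)*(((25 - 1*40) + 75)/(78 - 56)) = -95*((25 - 40) + 75)/22 = -95*(-15 + 75)/22 = -5700/22 = -95*30/11 = -2850/11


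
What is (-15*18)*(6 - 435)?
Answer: 115830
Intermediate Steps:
(-15*18)*(6 - 435) = -270*(-429) = 115830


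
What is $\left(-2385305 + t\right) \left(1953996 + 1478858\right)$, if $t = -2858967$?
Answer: $-18002820112288$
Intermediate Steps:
$\left(-2385305 + t\right) \left(1953996 + 1478858\right) = \left(-2385305 - 2858967\right) \left(1953996 + 1478858\right) = \left(-5244272\right) 3432854 = -18002820112288$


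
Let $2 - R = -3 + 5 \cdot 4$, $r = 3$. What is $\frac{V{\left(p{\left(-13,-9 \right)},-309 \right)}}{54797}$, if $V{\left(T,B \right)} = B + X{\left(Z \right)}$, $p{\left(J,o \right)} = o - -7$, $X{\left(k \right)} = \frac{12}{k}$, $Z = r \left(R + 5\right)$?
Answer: $- \frac{1547}{273985} \approx -0.0056463$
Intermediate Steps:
$R = -15$ ($R = 2 - \left(-3 + 5 \cdot 4\right) = 2 - \left(-3 + 20\right) = 2 - 17 = -15$)
$Z = -30$ ($Z = 3 \left(-15 + 5\right) = 3 \left(-10\right) = -30$)
$p{\left(J,o \right)} = 7 + o$ ($p{\left(J,o \right)} = o + 7 = 7 + o$)
$V{\left(T,B \right)} = - \frac{2}{5} + B$ ($V{\left(T,B \right)} = B + \frac{12}{-30} = B + 12 \left(- \frac{1}{30}\right) = B - \frac{2}{5} = - \frac{2}{5} + B$)
$\frac{V{\left(p{\left(-13,-9 \right)},-309 \right)}}{54797} = \frac{- \frac{2}{5} - 309}{54797} = \left(- \frac{1547}{5}\right) \frac{1}{54797} = - \frac{1547}{273985}$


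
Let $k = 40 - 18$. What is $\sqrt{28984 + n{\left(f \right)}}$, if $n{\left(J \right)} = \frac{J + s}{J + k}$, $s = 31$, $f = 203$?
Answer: $\frac{27 \sqrt{994}}{5} \approx 170.25$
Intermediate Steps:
$k = 22$ ($k = 40 - 18 = 22$)
$n{\left(J \right)} = \frac{31 + J}{22 + J}$ ($n{\left(J \right)} = \frac{J + 31}{J + 22} = \frac{31 + J}{22 + J}$)
$\sqrt{28984 + n{\left(f \right)}} = \sqrt{28984 + \frac{31 + 203}{22 + 203}} = \sqrt{28984 + \frac{1}{225} \cdot 234} = \sqrt{28984 + \frac{26}{25}} = \sqrt{\frac{724626}{25}} = \frac{27 \sqrt{994}}{5}$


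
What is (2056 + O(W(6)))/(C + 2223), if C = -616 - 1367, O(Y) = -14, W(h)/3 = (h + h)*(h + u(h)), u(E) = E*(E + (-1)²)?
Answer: 1021/120 ≈ 8.5083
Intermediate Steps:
u(E) = E*(1 + E) (u(E) = E*(E + 1) = E*(1 + E))
W(h) = 6*h*(h + h*(1 + h)) (W(h) = 3*((h + h)*(h + h*(1 + h))) = 3*((2*h)*(h + h*(1 + h))) = 3*(2*h*(h + h*(1 + h))) = 6*h*(h + h*(1 + h)))
C = -1983
(2056 + O(W(6)))/(C + 2223) = (2056 - 14)/(-1983 + 2223) = 2042/240 = 2042*(1/240) = 1021/120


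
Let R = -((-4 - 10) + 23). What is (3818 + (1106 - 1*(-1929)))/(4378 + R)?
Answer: 6853/4369 ≈ 1.5686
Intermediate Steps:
R = -9 (R = -(-14 + 23) = -1*9 = -9)
(3818 + (1106 - 1*(-1929)))/(4378 + R) = (3818 + (1106 - 1*(-1929)))/(4378 - 9) = (3818 + (1106 + 1929))/4369 = (3818 + 3035)*(1/4369) = 6853*(1/4369) = 6853/4369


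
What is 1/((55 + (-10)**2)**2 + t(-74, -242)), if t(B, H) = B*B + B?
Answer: 1/29427 ≈ 3.3982e-5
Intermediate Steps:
t(B, H) = B + B**2 (t(B, H) = B**2 + B = B + B**2)
1/((55 + (-10)**2)**2 + t(-74, -242)) = 1/((55 + (-10)**2)**2 - 74*(1 - 74)) = 1/((55 + 100)**2 - 74*(-73)) = 1/(155**2 + 5402) = 1/(24025 + 5402) = 1/29427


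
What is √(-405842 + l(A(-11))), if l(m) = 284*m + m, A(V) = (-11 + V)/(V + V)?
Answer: I*√405557 ≈ 636.83*I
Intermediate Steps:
A(V) = (-11 + V)/(2*V) (A(V) = (-11 + V)/((2*V)) = (-11 + V)*(1/(2*V)) = (-11 + V)/(2*V))
l(m) = 285*m
√(-405842 + l(A(-11))) = √(-405842 + 285*((½)*(-11 - 11)/(-11))) = √(-405842 + 285*((½)*(-1/11)*(-22))) = √(-405842 + 285*1) = √(-405842 + 285) = √(-405557) = I*√405557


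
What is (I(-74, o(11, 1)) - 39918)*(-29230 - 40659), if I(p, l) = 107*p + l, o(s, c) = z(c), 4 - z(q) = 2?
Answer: 3343070426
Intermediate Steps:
z(q) = 2 (z(q) = 4 - 1*2 = 4 - 2 = 2)
o(s, c) = 2
I(p, l) = l + 107*p
(I(-74, o(11, 1)) - 39918)*(-29230 - 40659) = ((2 + 107*(-74)) - 39918)*(-29230 - 40659) = ((2 - 7918) - 39918)*(-69889) = (-7916 - 39918)*(-69889) = -47834*(-69889) = 3343070426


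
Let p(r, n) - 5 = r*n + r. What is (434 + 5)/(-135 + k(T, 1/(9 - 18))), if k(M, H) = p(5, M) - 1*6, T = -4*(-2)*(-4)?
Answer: -439/291 ≈ -1.5086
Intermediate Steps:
T = -32 (T = 8*(-4) = -32)
p(r, n) = 5 + r + n*r (p(r, n) = 5 + (r*n + r) = 5 + (n*r + r) = 5 + (r + n*r) = 5 + r + n*r)
k(M, H) = 4 + 5*M (k(M, H) = (5 + 5 + M*5) - 1*6 = (5 + 5 + 5*M) - 6 = (10 + 5*M) - 6 = 4 + 5*M)
(434 + 5)/(-135 + k(T, 1/(9 - 18))) = (434 + 5)/(-135 + (4 + 5*(-32))) = 439/(-135 + (4 - 160)) = 439/(-135 - 156) = 439/(-291) = 439*(-1/291) = -439/291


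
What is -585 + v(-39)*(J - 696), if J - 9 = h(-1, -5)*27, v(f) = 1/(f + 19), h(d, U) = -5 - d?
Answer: -2181/4 ≈ -545.25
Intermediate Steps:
v(f) = 1/(19 + f)
J = -99 (J = 9 + (-5 - 1*(-1))*27 = 9 + (-5 + 1)*27 = 9 - 4*27 = 9 - 108 = -99)
-585 + v(-39)*(J - 696) = -585 + (-99 - 696)/(19 - 39) = -585 - 795/(-20) = -585 - 1/20*(-795) = -585 + 159/4 = -2181/4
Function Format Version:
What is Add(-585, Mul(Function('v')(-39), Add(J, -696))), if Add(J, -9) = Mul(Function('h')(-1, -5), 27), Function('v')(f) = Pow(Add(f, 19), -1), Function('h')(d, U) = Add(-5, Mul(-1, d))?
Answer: Rational(-2181, 4) ≈ -545.25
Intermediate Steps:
Function('v')(f) = Pow(Add(19, f), -1)
J = -99 (J = Add(9, Mul(Add(-5, Mul(-1, -1)), 27)) = Add(9, Mul(Add(-5, 1), 27)) = Add(9, Mul(-4, 27)) = Add(9, -108) = -99)
Add(-585, Mul(Function('v')(-39), Add(J, -696))) = Add(-585, Mul(Pow(Add(19, -39), -1), Add(-99, -696))) = Add(-585, Mul(Pow(-20, -1), -795)) = Add(-585, Mul(Rational(-1, 20), -795)) = Add(-585, Rational(159, 4)) = Rational(-2181, 4)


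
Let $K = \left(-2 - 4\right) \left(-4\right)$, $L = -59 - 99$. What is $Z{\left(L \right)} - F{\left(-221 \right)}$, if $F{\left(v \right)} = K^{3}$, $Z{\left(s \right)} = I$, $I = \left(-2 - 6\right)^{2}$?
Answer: $-13760$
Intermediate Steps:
$L = -158$
$K = 24$ ($K = \left(-6\right) \left(-4\right) = 24$)
$I = 64$ ($I = \left(-8\right)^{2} = 64$)
$Z{\left(s \right)} = 64$
$F{\left(v \right)} = 13824$ ($F{\left(v \right)} = 24^{3} = 13824$)
$Z{\left(L \right)} - F{\left(-221 \right)} = 64 - 13824 = -13760$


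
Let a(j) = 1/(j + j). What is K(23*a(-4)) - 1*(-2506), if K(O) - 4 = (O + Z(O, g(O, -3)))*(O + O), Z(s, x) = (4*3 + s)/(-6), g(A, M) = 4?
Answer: 486773/192 ≈ 2535.3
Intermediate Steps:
Z(s, x) = -2 - s/6 (Z(s, x) = (12 + s)*(-1/6) = -2 - s/6)
a(j) = 1/(2*j)
K(O) = 4 + 2*O*(-2 + 5*O/6) (K(O) = 4 + (O + (-2 - O/6))*(O + O) = 4 + (-2 + 5*O/6)*(2*O) = 4 + 2*O*(-2 + 5*O/6))
K(23*a(-4)) - 1*(-2506) = (4 - 92*(1/2)/(-4) + 5*(23*((1/2)/(-4)))**2/3) - 1*(-2506) = (4 - 92*(1/2)*(-1/4) + 5*(23*((1/2)*(-1/4)))**2/3) + 2506 = (4 - 92*(-1)/8 + 5*(23*(-1/8))**2/3) + 2506 = (4 - 4*(-23/8) + 5*(-23/8)**2/3) + 2506 = (4 + 23/2 + (5/3)*(529/64)) + 2506 = (4 + 23/2 + 2645/192) + 2506 = 5621/192 + 2506 = 486773/192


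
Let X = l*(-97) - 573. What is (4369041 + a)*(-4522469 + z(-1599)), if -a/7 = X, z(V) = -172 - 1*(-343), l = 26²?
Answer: -21851997184688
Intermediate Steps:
l = 676
z(V) = 171 (z(V) = -172 + 343 = 171)
X = -66145 (X = 676*(-97) - 573 = -65572 - 573 = -66145)
a = 463015 (a = -7*(-66145) = 463015)
(4369041 + a)*(-4522469 + z(-1599)) = (4369041 + 463015)*(-4522469 + 171) = 4832056*(-4522298) = -21851997184688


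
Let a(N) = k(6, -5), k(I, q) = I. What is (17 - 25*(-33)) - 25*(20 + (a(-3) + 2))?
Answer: 142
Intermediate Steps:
a(N) = 6
(17 - 25*(-33)) - 25*(20 + (a(-3) + 2)) = (17 - 25*(-33)) - 25*(20 + (6 + 2)) = (17 + 825) - 25*(20 + 8) = 842 - 25*28 = 842 - 700 = 142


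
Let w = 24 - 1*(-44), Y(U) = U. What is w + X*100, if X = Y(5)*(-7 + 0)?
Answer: -3432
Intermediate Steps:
w = 68 (w = 24 + 44 = 68)
X = -35 (X = 5*(-7 + 0) = 5*(-7) = -35)
w + X*100 = 68 - 35*100 = 68 - 3500 = -3432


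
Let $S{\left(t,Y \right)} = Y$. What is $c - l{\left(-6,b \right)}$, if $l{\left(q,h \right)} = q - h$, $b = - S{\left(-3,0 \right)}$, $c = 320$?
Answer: $326$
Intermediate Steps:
$b = 0$ ($b = \left(-1\right) 0 = 0$)
$c - l{\left(-6,b \right)} = 320 - \left(-6 - 0\right) = 320 - \left(-6 + 0\right) = 320 - -6 = 320 + 6 = 326$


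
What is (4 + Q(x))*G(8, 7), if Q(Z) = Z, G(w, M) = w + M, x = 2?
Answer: 90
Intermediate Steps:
G(w, M) = M + w
(4 + Q(x))*G(8, 7) = (4 + 2)*(7 + 8) = 6*15 = 90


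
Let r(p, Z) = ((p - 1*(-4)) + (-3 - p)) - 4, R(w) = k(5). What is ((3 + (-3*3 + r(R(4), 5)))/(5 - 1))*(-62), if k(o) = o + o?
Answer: 279/2 ≈ 139.50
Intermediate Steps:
k(o) = 2*o
R(w) = 10 (R(w) = 2*5 = 10)
r(p, Z) = -3 (r(p, Z) = ((p + 4) + (-3 - p)) - 4 = ((4 + p) + (-3 - p)) - 4 = 1 - 4 = -3)
((3 + (-3*3 + r(R(4), 5)))/(5 - 1))*(-62) = ((3 + (-3*3 - 3))/(5 - 1))*(-62) = ((3 + (-9 - 3))/4)*(-62) = ((3 - 12)*(¼))*(-62) = -9*¼*(-62) = -9/4*(-62) = 279/2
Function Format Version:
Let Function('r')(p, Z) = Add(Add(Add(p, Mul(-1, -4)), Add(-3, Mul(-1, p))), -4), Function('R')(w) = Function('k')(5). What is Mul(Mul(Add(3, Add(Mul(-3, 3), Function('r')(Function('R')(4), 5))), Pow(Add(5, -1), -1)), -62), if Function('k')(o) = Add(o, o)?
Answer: Rational(279, 2) ≈ 139.50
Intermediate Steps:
Function('k')(o) = Mul(2, o)
Function('R')(w) = 10 (Function('R')(w) = Mul(2, 5) = 10)
Function('r')(p, Z) = -3 (Function('r')(p, Z) = Add(Add(Add(p, 4), Add(-3, Mul(-1, p))), -4) = Add(Add(Add(4, p), Add(-3, Mul(-1, p))), -4) = Add(1, -4) = -3)
Mul(Mul(Add(3, Add(Mul(-3, 3), Function('r')(Function('R')(4), 5))), Pow(Add(5, -1), -1)), -62) = Mul(Mul(Add(3, Add(Mul(-3, 3), -3)), Pow(Add(5, -1), -1)), -62) = Mul(Mul(Add(3, Add(-9, -3)), Pow(4, -1)), -62) = Mul(Mul(Add(3, -12), Rational(1, 4)), -62) = Mul(Mul(-9, Rational(1, 4)), -62) = Mul(Rational(-9, 4), -62) = Rational(279, 2)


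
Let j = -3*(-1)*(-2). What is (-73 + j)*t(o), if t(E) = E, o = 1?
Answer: -79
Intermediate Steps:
j = -6 (j = 3*(-2) = -6)
(-73 + j)*t(o) = (-73 - 6)*1 = -79*1 = -79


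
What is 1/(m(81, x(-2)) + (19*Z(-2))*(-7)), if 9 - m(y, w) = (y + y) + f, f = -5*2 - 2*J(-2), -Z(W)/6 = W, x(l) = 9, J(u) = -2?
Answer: -1/1743 ≈ -0.00057372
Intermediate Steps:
Z(W) = -6*W
f = -6 (f = -5*2 - 2*(-2) = -10 + 4 = -6)
m(y, w) = 15 - 2*y (m(y, w) = 9 - ((y + y) - 6) = 9 - (2*y - 6) = 9 - (-6 + 2*y) = 9 + (6 - 2*y) = 15 - 2*y)
1/(m(81, x(-2)) + (19*Z(-2))*(-7)) = 1/((15 - 2*81) + (19*(-6*(-2)))*(-7)) = 1/((15 - 162) + (19*12)*(-7)) = 1/(-147 + 228*(-7)) = 1/(-147 - 1596) = 1/(-1743) = -1/1743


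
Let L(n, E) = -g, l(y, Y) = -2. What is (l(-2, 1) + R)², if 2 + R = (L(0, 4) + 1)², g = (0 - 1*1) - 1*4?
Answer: 1024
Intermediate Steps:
g = -5 (g = (0 - 1) - 4 = -1 - 4 = -5)
L(n, E) = 5 (L(n, E) = -1*(-5) = 5)
R = 34 (R = -2 + (5 + 1)² = -2 + 6² = -2 + 36 = 34)
(l(-2, 1) + R)² = (-2 + 34)² = 32² = 1024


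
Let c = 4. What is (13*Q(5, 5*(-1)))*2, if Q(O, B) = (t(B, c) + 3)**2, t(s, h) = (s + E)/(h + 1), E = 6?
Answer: 6656/25 ≈ 266.24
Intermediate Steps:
t(s, h) = (6 + s)/(1 + h) (t(s, h) = (s + 6)/(h + 1) = (6 + s)/(1 + h))
Q(O, B) = (21/5 + B/5)**2 (Q(O, B) = ((6 + B)/(1 + 4) + 3)**2 = ((6 + B)/5 + 3)**2 = ((6/5 + B/5) + 3)**2 = (21/5 + B/5)**2)
(13*Q(5, 5*(-1)))*2 = (13*((21 + 5*(-1))**2/25))*2 = (13*((21 - 5)**2/25))*2 = (13*((1/25)*16**2))*2 = (13*((1/25)*256))*2 = (13*(256/25))*2 = (3328/25)*2 = 6656/25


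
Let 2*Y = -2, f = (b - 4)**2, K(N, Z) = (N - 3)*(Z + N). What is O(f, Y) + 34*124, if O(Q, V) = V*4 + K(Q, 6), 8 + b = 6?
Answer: 5598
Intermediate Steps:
K(N, Z) = (-3 + N)*(N + Z)
b = -2 (b = -8 + 6 = -2)
f = 36 (f = (-2 - 4)**2 = (-6)**2 = 36)
Y = -1 (Y = (1/2)*(-2) = -1)
O(Q, V) = -18 + Q**2 + 3*Q + 4*V (O(Q, V) = V*4 + (Q**2 - 3*Q - 3*6 + Q*6) = 4*V + (Q**2 - 3*Q - 18 + 6*Q) = 4*V + (-18 + Q**2 + 3*Q) = -18 + Q**2 + 3*Q + 4*V)
O(f, Y) + 34*124 = (-18 + 36**2 + 3*36 + 4*(-1)) + 34*124 = (-18 + 1296 + 108 - 4) + 4216 = 1382 + 4216 = 5598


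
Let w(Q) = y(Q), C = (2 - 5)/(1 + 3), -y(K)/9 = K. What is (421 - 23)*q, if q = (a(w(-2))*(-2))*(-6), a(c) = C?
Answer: -3582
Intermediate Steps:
y(K) = -9*K
C = -¾ (C = -3/4 = -3*¼ = -¾ ≈ -0.75000)
w(Q) = -9*Q
a(c) = -¾
q = -9 (q = -¾*(-2)*(-6) = (3/2)*(-6) = -9)
(421 - 23)*q = (421 - 23)*(-9) = 398*(-9) = -3582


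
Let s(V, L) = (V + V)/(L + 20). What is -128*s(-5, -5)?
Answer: 256/3 ≈ 85.333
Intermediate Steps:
s(V, L) = 2*V/(20 + L) (s(V, L) = (2*V)/(20 + L) = 2*V/(20 + L))
-128*s(-5, -5) = -256*(-5)/(20 - 5) = -256*(-5)/15 = -128*(-⅔) = 256/3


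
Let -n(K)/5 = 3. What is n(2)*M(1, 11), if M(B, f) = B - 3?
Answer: 30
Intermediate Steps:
n(K) = -15 (n(K) = -5*3 = -15)
M(B, f) = -3 + B
n(2)*M(1, 11) = -15*(-3 + 1) = -15*(-2) = 30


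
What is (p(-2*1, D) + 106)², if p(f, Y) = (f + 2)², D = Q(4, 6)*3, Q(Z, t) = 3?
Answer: 11236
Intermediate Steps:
D = 9 (D = 3*3 = 9)
p(f, Y) = (2 + f)²
(p(-2*1, D) + 106)² = ((2 - 2*1)² + 106)² = ((2 - 2)² + 106)² = (0² + 106)² = (0 + 106)² = 106² = 11236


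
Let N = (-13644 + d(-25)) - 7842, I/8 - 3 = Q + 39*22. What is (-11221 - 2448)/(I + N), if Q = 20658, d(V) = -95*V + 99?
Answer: -13669/153140 ≈ -0.089258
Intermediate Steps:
d(V) = 99 - 95*V
I = 172152 (I = 24 + 8*(20658 + 39*22) = 24 + 8*(20658 + 858) = 24 + 8*21516 = 24 + 172128 = 172152)
N = -19012 (N = (-13644 + (99 - 95*(-25))) - 7842 = (-13644 + (99 + 2375)) - 7842 = (-13644 + 2474) - 7842 = -11170 - 7842 = -19012)
(-11221 - 2448)/(I + N) = (-11221 - 2448)/(172152 - 19012) = -13669/153140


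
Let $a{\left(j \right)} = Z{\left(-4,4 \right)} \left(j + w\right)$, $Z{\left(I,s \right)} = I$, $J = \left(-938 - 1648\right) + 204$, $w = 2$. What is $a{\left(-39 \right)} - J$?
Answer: $2530$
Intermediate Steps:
$J = -2382$ ($J = -2586 + 204 = -2382$)
$a{\left(j \right)} = -8 - 4 j$ ($a{\left(j \right)} = - 4 \left(j + 2\right) = - 4 \left(2 + j\right) = -8 - 4 j$)
$a{\left(-39 \right)} - J = \left(-8 - -156\right) - -2382 = \left(-8 + 156\right) + 2382 = 148 + 2382 = 2530$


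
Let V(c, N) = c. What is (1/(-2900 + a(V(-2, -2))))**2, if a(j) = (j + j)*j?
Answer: 1/8363664 ≈ 1.1956e-7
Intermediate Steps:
a(j) = 2*j**2 (a(j) = (2*j)*j = 2*j**2)
(1/(-2900 + a(V(-2, -2))))**2 = (1/(-2900 + 2*(-2)**2))**2 = (1/(-2900 + 2*4))**2 = (1/(-2900 + 8))**2 = (1/(-2892))**2 = (-1/2892)**2 = 1/8363664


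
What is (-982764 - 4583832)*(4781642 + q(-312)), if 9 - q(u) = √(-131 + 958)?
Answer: -26617519329996 + 5566596*√827 ≈ -2.6617e+13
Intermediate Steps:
q(u) = 9 - √827 (q(u) = 9 - √(-131 + 958) = 9 - √827)
(-982764 - 4583832)*(4781642 + q(-312)) = (-982764 - 4583832)*(4781642 + (9 - √827)) = -5566596*(4781651 - √827) = -26617519329996 + 5566596*√827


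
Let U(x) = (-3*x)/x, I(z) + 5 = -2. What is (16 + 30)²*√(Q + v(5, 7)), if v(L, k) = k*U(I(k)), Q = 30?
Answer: 6348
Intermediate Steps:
I(z) = -7 (I(z) = -5 - 2 = -7)
U(x) = -3
v(L, k) = -3*k (v(L, k) = k*(-3) = -3*k)
(16 + 30)²*√(Q + v(5, 7)) = (16 + 30)²*√(30 - 3*7) = 46²*√(30 - 21) = 2116*√9 = 2116*3 = 6348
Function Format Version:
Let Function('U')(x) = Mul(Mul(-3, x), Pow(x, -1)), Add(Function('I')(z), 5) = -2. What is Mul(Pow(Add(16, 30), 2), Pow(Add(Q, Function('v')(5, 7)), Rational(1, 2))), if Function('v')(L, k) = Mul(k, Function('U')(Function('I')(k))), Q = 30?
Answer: 6348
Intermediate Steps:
Function('I')(z) = -7 (Function('I')(z) = Add(-5, -2) = -7)
Function('U')(x) = -3
Function('v')(L, k) = Mul(-3, k) (Function('v')(L, k) = Mul(k, -3) = Mul(-3, k))
Mul(Pow(Add(16, 30), 2), Pow(Add(Q, Function('v')(5, 7)), Rational(1, 2))) = Mul(Pow(Add(16, 30), 2), Pow(Add(30, Mul(-3, 7)), Rational(1, 2))) = Mul(Pow(46, 2), Pow(Add(30, -21), Rational(1, 2))) = Mul(2116, Pow(9, Rational(1, 2))) = Mul(2116, 3) = 6348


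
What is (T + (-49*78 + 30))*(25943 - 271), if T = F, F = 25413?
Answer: 555054312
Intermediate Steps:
T = 25413
(T + (-49*78 + 30))*(25943 - 271) = (25413 + (-49*78 + 30))*(25943 - 271) = (25413 + (-3822 + 30))*25672 = (25413 - 3792)*25672 = 21621*25672 = 555054312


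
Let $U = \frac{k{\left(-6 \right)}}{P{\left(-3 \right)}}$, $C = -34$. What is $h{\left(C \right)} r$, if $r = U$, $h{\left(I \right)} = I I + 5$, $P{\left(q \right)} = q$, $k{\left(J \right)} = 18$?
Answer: $-6966$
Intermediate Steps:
$U = -6$ ($U = \frac{18}{-3} = 18 \left(- \frac{1}{3}\right) = -6$)
$h{\left(I \right)} = 5 + I^{2}$ ($h{\left(I \right)} = I^{2} + 5 = 5 + I^{2}$)
$r = -6$
$h{\left(C \right)} r = \left(5 + \left(-34\right)^{2}\right) \left(-6\right) = \left(5 + 1156\right) \left(-6\right) = 1161 \left(-6\right) = -6966$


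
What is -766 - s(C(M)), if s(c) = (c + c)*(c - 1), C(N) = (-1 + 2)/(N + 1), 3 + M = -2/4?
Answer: -19178/25 ≈ -767.12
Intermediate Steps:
M = -7/2 (M = -3 - 2/4 = -3 - 2*¼ = -3 - ½ = -7/2 ≈ -3.5000)
C(N) = 1/(1 + N)
s(c) = 2*c*(-1 + c) (s(c) = (2*c)*(-1 + c) = 2*c*(-1 + c))
-766 - s(C(M)) = -766 - 2*(-1 + 1/(1 - 7/2))/(1 - 7/2) = -766 - 2*(-1 + 1/(-5/2))/(-5/2) = -766 - 2*(-2)*(-1 - ⅖)/5 = -766 - 2*(-2)*(-7)/(5*5) = -766 - 1*28/25 = -766 - 28/25 = -19178/25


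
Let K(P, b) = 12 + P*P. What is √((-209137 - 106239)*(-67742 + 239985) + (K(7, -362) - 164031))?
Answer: I*√54321472338 ≈ 2.3307e+5*I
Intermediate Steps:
K(P, b) = 12 + P²
√((-209137 - 106239)*(-67742 + 239985) + (K(7, -362) - 164031)) = √((-209137 - 106239)*(-67742 + 239985) + ((12 + 7²) - 164031)) = √(-315376*172243 + ((12 + 49) - 164031)) = √(-54321308368 + (61 - 164031)) = √(-54321308368 - 163970) = √(-54321472338) = I*√54321472338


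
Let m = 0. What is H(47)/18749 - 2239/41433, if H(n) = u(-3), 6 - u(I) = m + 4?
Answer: -41896145/776827317 ≈ -0.053932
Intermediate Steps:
u(I) = 2 (u(I) = 6 - (0 + 4) = 6 - 1*4 = 6 - 4 = 2)
H(n) = 2
H(47)/18749 - 2239/41433 = 2/18749 - 2239/41433 = -41896145/776827317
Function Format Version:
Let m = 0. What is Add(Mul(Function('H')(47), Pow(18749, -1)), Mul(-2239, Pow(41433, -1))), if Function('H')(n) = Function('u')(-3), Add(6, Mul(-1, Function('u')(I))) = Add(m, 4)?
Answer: Rational(-41896145, 776827317) ≈ -0.053932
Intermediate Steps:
Function('u')(I) = 2 (Function('u')(I) = Add(6, Mul(-1, Add(0, 4))) = Add(6, Mul(-1, 4)) = Add(6, -4) = 2)
Function('H')(n) = 2
Add(Mul(Function('H')(47), Pow(18749, -1)), Mul(-2239, Pow(41433, -1))) = Add(Mul(2, Pow(18749, -1)), Mul(-2239, Pow(41433, -1))) = Add(Mul(2, Rational(1, 18749)), Mul(-2239, Rational(1, 41433))) = Add(Rational(2, 18749), Rational(-2239, 41433)) = Rational(-41896145, 776827317)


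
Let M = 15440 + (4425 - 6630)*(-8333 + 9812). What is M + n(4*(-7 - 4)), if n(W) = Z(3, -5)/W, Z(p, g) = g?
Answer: -142813215/44 ≈ -3.2458e+6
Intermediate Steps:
M = -3245755 (M = 15440 - 2205*1479 = 15440 - 3261195 = -3245755)
n(W) = -5/W
M + n(4*(-7 - 4)) = -3245755 - 5*1/(4*(-7 - 4)) = -3245755 - 5/(4*(-11)) = -3245755 - 5/(-44) = -3245755 - 5*(-1/44) = -3245755 + 5/44 = -142813215/44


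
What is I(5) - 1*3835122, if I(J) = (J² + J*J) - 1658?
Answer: -3836730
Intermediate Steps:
I(J) = -1658 + 2*J² (I(J) = (J² + J²) - 1658 = 2*J² - 1658 = -1658 + 2*J²)
I(5) - 1*3835122 = (-1658 + 2*5²) - 1*3835122 = (-1658 + 2*25) - 3835122 = (-1658 + 50) - 3835122 = -1608 - 3835122 = -3836730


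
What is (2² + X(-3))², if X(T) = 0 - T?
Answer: 49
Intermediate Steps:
X(T) = -T
(2² + X(-3))² = (2² - 1*(-3))² = (4 + 3)² = 7² = 49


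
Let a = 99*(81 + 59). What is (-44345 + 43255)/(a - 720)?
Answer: -109/1314 ≈ -0.082953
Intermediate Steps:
a = 13860 (a = 99*140 = 13860)
(-44345 + 43255)/(a - 720) = (-44345 + 43255)/(13860 - 720) = -1090/13140 = -1090*1/13140 = -109/1314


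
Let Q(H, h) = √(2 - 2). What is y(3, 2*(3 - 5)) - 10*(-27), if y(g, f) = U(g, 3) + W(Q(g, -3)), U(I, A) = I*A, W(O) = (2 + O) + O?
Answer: 281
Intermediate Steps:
Q(H, h) = 0 (Q(H, h) = √0 = 0)
W(O) = 2 + 2*O
U(I, A) = A*I
y(g, f) = 2 + 3*g (y(g, f) = 3*g + (2 + 2*0) = 3*g + (2 + 0) = 3*g + 2 = 2 + 3*g)
y(3, 2*(3 - 5)) - 10*(-27) = (2 + 3*3) - 10*(-27) = (2 + 9) + 270 = 11 + 270 = 281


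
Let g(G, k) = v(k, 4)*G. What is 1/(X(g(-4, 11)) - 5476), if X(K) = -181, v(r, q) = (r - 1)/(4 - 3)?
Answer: -1/5657 ≈ -0.00017677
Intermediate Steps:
v(r, q) = -1 + r (v(r, q) = (-1 + r)/1 = (-1 + r)*1 = -1 + r)
g(G, k) = G*(-1 + k) (g(G, k) = (-1 + k)*G = G*(-1 + k))
1/(X(g(-4, 11)) - 5476) = 1/(-181 - 5476) = 1/(-5657) = -1/5657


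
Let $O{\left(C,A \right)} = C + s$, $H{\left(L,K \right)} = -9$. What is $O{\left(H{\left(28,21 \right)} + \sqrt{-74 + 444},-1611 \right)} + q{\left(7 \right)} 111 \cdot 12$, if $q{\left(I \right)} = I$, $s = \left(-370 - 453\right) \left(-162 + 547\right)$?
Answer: $-307540 + \sqrt{370} \approx -3.0752 \cdot 10^{5}$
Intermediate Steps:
$s = -316855$ ($s = \left(-823\right) 385 = -316855$)
$O{\left(C,A \right)} = -316855 + C$ ($O{\left(C,A \right)} = C - 316855 = -316855 + C$)
$O{\left(H{\left(28,21 \right)} + \sqrt{-74 + 444},-1611 \right)} + q{\left(7 \right)} 111 \cdot 12 = \left(-316855 - \left(9 - \sqrt{-74 + 444}\right)\right) + 7 \cdot 111 \cdot 12 = \left(-316855 - \left(9 - \sqrt{370}\right)\right) + 777 \cdot 12 = \left(-316864 + \sqrt{370}\right) + 9324 = -307540 + \sqrt{370}$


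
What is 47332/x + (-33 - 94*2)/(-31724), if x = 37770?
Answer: 754953769/599107740 ≈ 1.2601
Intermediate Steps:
47332/x + (-33 - 94*2)/(-31724) = 47332/37770 + (-33 - 94*2)/(-31724) = 47332*(1/37770) + (-33 - 188)*(-1/31724) = 23666/18885 - 221*(-1/31724) = 23666/18885 + 221/31724 = 754953769/599107740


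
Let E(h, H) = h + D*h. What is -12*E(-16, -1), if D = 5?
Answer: 1152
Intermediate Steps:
E(h, H) = 6*h (E(h, H) = h + 5*h = 6*h)
-12*E(-16, -1) = -72*(-16) = -12*(-96) = 1152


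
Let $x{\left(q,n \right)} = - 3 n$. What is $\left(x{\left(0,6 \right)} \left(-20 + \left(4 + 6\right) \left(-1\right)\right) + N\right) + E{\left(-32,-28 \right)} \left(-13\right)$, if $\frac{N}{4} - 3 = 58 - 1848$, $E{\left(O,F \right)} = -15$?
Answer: $-6413$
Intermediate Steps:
$N = -7148$ ($N = 12 + 4 \left(58 - 1848\right) = 12 + 4 \left(-1790\right) = 12 - 7160 = -7148$)
$\left(x{\left(0,6 \right)} \left(-20 + \left(4 + 6\right) \left(-1\right)\right) + N\right) + E{\left(-32,-28 \right)} \left(-13\right) = \left(\left(-3\right) 6 \left(-20 + \left(4 + 6\right) \left(-1\right)\right) - 7148\right) - -195 = \left(- 18 \left(-20 + 10 \left(-1\right)\right) - 7148\right) + 195 = \left(- 18 \left(-20 - 10\right) - 7148\right) + 195 = \left(\left(-18\right) \left(-30\right) - 7148\right) + 195 = \left(540 - 7148\right) + 195 = -6608 + 195 = -6413$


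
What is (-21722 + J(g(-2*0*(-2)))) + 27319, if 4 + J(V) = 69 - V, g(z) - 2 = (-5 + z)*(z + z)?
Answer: 5660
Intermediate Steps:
g(z) = 2 + 2*z*(-5 + z) (g(z) = 2 + (-5 + z)*(z + z) = 2 + (-5 + z)*(2*z) = 2 + 2*z*(-5 + z))
J(V) = 65 - V (J(V) = -4 + (69 - V) = 65 - V)
(-21722 + J(g(-2*0*(-2)))) + 27319 = (-21722 + (65 - (2 - 10*(-2*0)*(-2) + 2*(-2*0*(-2))²))) + 27319 = (-21722 + (65 - (2 - 0*(-2) + 2*(0*(-2))²))) + 27319 = (-21722 + (65 - (2 - 10*0 + 2*0²))) + 27319 = (-21722 + (65 - (2 + 0 + 2*0))) + 27319 = (-21722 + (65 - (2 + 0 + 0))) + 27319 = (-21722 + (65 - 1*2)) + 27319 = (-21722 + (65 - 2)) + 27319 = (-21722 + 63) + 27319 = -21659 + 27319 = 5660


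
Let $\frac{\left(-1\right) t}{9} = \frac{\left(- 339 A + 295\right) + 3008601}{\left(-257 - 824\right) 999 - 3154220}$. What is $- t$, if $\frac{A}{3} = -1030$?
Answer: $- \frac{36507654}{4234139} \approx -8.6222$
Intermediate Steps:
$A = -3090$ ($A = 3 \left(-1030\right) = -3090$)
$t = \frac{36507654}{4234139}$ ($t = - 9 \frac{\left(\left(-339\right) \left(-3090\right) + 295\right) + 3008601}{\left(-257 - 824\right) 999 - 3154220} = - 9 \frac{\left(1047510 + 295\right) + 3008601}{\left(-1081\right) 999 - 3154220} = - 9 \frac{1047805 + 3008601}{-1079919 - 3154220} = - 9 \frac{4056406}{-4234139} = - 9 \cdot 4056406 \left(- \frac{1}{4234139}\right) = \left(-9\right) \left(- \frac{4056406}{4234139}\right) = \frac{36507654}{4234139} \approx 8.6222$)
$- t = \left(-1\right) \frac{36507654}{4234139} = - \frac{36507654}{4234139}$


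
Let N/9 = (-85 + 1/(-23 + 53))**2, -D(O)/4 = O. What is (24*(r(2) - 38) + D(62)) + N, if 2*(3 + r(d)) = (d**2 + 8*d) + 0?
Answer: 6398201/100 ≈ 63982.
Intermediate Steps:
r(d) = -3 + d**2/2 + 4*d (r(d) = -3 + ((d**2 + 8*d) + 0)/2 = -3 + (d**2 + 8*d)/2 = -3 + (d**2/2 + 4*d) = -3 + d**2/2 + 4*d)
D(O) = -4*O
N = 6497401/100 (N = 9*(-85 + 1/(-23 + 53))**2 = 9*(-85 + 1/30)**2 = 9*(-2549/30)**2 = 9*(6497401/900) = 6497401/100 ≈ 64974.)
(24*(r(2) - 38) + D(62)) + N = (24*((-3 + (1/2)*2**2 + 4*2) - 38) - 4*62) + 6497401/100 = (24*((-3 + (1/2)*4 + 8) - 38) - 248) + 6497401/100 = (24*((-3 + 2 + 8) - 38) - 248) + 6497401/100 = (24*(7 - 38) - 248) + 6497401/100 = (24*(-31) - 248) + 6497401/100 = (-744 - 248) + 6497401/100 = -992 + 6497401/100 = 6398201/100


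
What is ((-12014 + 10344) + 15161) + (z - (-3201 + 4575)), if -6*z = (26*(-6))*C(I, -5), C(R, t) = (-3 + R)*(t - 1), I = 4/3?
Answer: 12377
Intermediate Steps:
I = 4/3 (I = 4*(⅓) = 4/3 ≈ 1.3333)
C(R, t) = (-1 + t)*(-3 + R) (C(R, t) = (-3 + R)*(-1 + t) = (-1 + t)*(-3 + R))
z = 260 (z = -26*(-6)*(3 - 1*4/3 - 3*(-5) + (4/3)*(-5))/6 = -(-26)*(3 - 4/3 + 15 - 20/3) = -(-26)*10 = -⅙*(-1560) = 260)
((-12014 + 10344) + 15161) + (z - (-3201 + 4575)) = ((-12014 + 10344) + 15161) + (260 - (-3201 + 4575)) = (-1670 + 15161) + (260 - 1*1374) = 13491 + (260 - 1374) = 13491 - 1114 = 12377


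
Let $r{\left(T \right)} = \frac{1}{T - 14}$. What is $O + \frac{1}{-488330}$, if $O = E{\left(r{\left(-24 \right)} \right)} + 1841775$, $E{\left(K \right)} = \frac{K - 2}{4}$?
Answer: $\frac{68353924116219}{37113080} \approx 1.8418 \cdot 10^{6}$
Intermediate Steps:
$r{\left(T \right)} = \frac{1}{-14 + T}$
$E{\left(K \right)} = - \frac{1}{2} + \frac{K}{4}$ ($E{\left(K \right)} = \left(-2 + K\right) \frac{1}{4} = - \frac{1}{2} + \frac{K}{4}$)
$O = \frac{279949723}{152}$ ($O = \left(- \frac{1}{2} + \frac{1}{4 \left(-14 - 24\right)}\right) + 1841775 = \left(- \frac{1}{2} + \frac{1}{4 \left(-38\right)}\right) + 1841775 = \left(- \frac{1}{2} + \frac{1}{4} \left(- \frac{1}{38}\right)\right) + 1841775 = \left(- \frac{1}{2} - \frac{1}{152}\right) + 1841775 = - \frac{77}{152} + 1841775 = \frac{279949723}{152} \approx 1.8418 \cdot 10^{6}$)
$O + \frac{1}{-488330} = \frac{279949723}{152} + \frac{1}{-488330} = \frac{279949723}{152} - \frac{1}{488330} = \frac{68353924116219}{37113080}$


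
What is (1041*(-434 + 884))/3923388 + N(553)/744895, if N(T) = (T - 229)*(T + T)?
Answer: 97492700679/162361783570 ≈ 0.60047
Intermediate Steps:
N(T) = 2*T*(-229 + T) (N(T) = (-229 + T)*(2*T) = 2*T*(-229 + T))
(1041*(-434 + 884))/3923388 + N(553)/744895 = (1041*(-434 + 884))/3923388 + (2*553*(-229 + 553))/744895 = (1041*450)*(1/3923388) + (2*553*324)*(1/744895) = 468450*(1/3923388) + 358344*(1/744895) = 26025/217966 + 358344/744895 = 97492700679/162361783570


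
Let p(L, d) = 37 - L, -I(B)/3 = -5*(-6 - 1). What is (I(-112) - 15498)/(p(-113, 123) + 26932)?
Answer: -15603/27082 ≈ -0.57614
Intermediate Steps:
I(B) = -105 (I(B) = -(-15)*(-6 - 1) = -(-15)*(-7) = -3*35 = -105)
(I(-112) - 15498)/(p(-113, 123) + 26932) = (-105 - 15498)/((37 - 1*(-113)) + 26932) = -15603/((37 + 113) + 26932) = -15603/(150 + 26932) = -15603/27082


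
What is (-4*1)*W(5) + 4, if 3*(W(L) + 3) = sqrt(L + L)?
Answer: 16 - 4*sqrt(10)/3 ≈ 11.784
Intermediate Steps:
W(L) = -3 + sqrt(2)*sqrt(L)/3 (W(L) = -3 + sqrt(L + L)/3 = -3 + sqrt(2*L)/3 = -3 + (sqrt(2)*sqrt(L))/3 = -3 + sqrt(2)*sqrt(L)/3)
(-4*1)*W(5) + 4 = (-4*1)*(-3 + sqrt(2)*sqrt(5)/3) + 4 = -4*(-3 + sqrt(10)/3) + 4 = (12 - 4*sqrt(10)/3) + 4 = 16 - 4*sqrt(10)/3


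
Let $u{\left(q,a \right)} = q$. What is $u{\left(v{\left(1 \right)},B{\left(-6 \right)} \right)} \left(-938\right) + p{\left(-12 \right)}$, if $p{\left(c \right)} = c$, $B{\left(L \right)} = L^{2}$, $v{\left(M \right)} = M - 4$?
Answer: $2802$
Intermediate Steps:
$v{\left(M \right)} = -4 + M$
$u{\left(v{\left(1 \right)},B{\left(-6 \right)} \right)} \left(-938\right) + p{\left(-12 \right)} = \left(-4 + 1\right) \left(-938\right) - 12 = \left(-3\right) \left(-938\right) - 12 = 2814 - 12 = 2802$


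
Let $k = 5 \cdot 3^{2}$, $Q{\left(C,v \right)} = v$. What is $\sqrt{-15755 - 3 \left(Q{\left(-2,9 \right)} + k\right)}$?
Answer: $i \sqrt{15917} \approx 126.16 i$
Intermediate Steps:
$k = 45$ ($k = 5 \cdot 9 = 45$)
$\sqrt{-15755 - 3 \left(Q{\left(-2,9 \right)} + k\right)} = \sqrt{-15755 - 3 \left(9 + 45\right)} = \sqrt{-15755 - 162} = \sqrt{-15917} = i \sqrt{15917}$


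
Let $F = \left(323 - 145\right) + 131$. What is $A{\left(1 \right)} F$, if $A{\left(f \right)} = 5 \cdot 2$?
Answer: $3090$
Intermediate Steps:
$A{\left(f \right)} = 10$
$F = 309$ ($F = 178 + 131 = 309$)
$A{\left(1 \right)} F = 10 \cdot 309 = 3090$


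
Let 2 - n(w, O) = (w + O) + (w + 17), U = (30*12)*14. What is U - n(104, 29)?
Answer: 5292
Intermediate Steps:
U = 5040 (U = 360*14 = 5040)
n(w, O) = -15 - O - 2*w (n(w, O) = 2 - ((w + O) + (w + 17)) = 2 - ((O + w) + (17 + w)) = 2 - (17 + O + 2*w) = 2 + (-17 - O - 2*w) = -15 - O - 2*w)
U - n(104, 29) = 5040 - (-15 - 1*29 - 2*104) = 5040 - (-15 - 29 - 208) = 5040 - 1*(-252) = 5040 + 252 = 5292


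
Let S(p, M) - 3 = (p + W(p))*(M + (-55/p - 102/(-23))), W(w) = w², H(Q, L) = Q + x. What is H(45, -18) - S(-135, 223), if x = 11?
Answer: -94797081/23 ≈ -4.1216e+6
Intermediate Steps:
H(Q, L) = 11 + Q (H(Q, L) = Q + 11 = 11 + Q)
S(p, M) = 3 + (p + p²)*(102/23 + M - 55/p) (S(p, M) = 3 + (p + p²)*(M + (-55/p - 102/(-23))) = 3 + (p + p²)*(M + (-55/p - 102*(-1/23))) = 3 + (p + p²)*(M + (-55/p + 102/23)) = 3 + (p + p²)*(M + (102/23 - 55/p)) = 3 + (p + p²)*(102/23 + M - 55/p))
H(45, -18) - S(-135, 223) = (11 + 45) - (-52 - 1163/23*(-135) + (102/23)*(-135)² + 223*(-135) + 223*(-135)²) = 56 - (-52 + 157005/23 + (102/23)*18225 - 30105 + 223*18225) = 56 - (-52 + 157005/23 + 1858950/23 - 30105 + 4064175) = 56 - 1*94798369/23 = 56 - 94798369/23 = -94797081/23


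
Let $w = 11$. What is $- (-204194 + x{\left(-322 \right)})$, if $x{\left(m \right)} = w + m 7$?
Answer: $206437$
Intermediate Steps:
$x{\left(m \right)} = 11 + 7 m$ ($x{\left(m \right)} = 11 + m 7 = 11 + 7 m$)
$- (-204194 + x{\left(-322 \right)}) = - (-204194 + \left(11 + 7 \left(-322\right)\right)) = - (-204194 + \left(11 - 2254\right)) = - (-204194 - 2243) = \left(-1\right) \left(-206437\right) = 206437$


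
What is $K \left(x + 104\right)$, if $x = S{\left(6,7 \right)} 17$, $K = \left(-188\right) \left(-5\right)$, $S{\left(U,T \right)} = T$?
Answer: $209620$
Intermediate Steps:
$K = 940$
$x = 119$ ($x = 7 \cdot 17 = 119$)
$K \left(x + 104\right) = 940 \left(119 + 104\right) = 940 \cdot 223 = 209620$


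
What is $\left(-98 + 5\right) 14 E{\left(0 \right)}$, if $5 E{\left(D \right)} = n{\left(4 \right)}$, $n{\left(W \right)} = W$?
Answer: $- \frac{5208}{5} \approx -1041.6$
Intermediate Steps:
$E{\left(D \right)} = \frac{4}{5}$ ($E{\left(D \right)} = \frac{1}{5} \cdot 4 = \frac{4}{5}$)
$\left(-98 + 5\right) 14 E{\left(0 \right)} = \left(-98 + 5\right) 14 \cdot \frac{4}{5} = \left(-93\right) \frac{56}{5} = - \frac{5208}{5}$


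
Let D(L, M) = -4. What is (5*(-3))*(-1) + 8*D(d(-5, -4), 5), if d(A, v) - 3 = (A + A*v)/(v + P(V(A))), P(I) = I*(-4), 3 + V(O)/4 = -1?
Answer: -17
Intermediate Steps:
V(O) = -16 (V(O) = -12 + 4*(-1) = -12 - 4 = -16)
P(I) = -4*I
d(A, v) = 3 + (A + A*v)/(64 + v) (d(A, v) = 3 + (A + A*v)/(v - 4*(-16)) = 3 + (A + A*v)/(v + 64) = 3 + (A + A*v)/(64 + v))
(5*(-3))*(-1) + 8*D(d(-5, -4), 5) = (5*(-3))*(-1) + 8*(-4) = -15*(-1) - 32 = 15 - 32 = -17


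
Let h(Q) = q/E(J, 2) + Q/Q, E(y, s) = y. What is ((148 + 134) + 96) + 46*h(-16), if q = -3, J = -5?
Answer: 2258/5 ≈ 451.60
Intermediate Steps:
h(Q) = 8/5 (h(Q) = -3/(-5) + Q/Q = -3*(-1/5) + 1 = 3/5 + 1 = 8/5)
((148 + 134) + 96) + 46*h(-16) = ((148 + 134) + 96) + 46*(8/5) = (282 + 96) + 368/5 = 378 + 368/5 = 2258/5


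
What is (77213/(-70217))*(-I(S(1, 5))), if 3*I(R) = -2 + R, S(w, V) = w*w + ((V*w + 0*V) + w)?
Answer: 386065/210651 ≈ 1.8327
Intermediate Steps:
S(w, V) = w + w² + V*w (S(w, V) = w² + ((V*w + 0) + w) = w² + (V*w + w) = w² + (w + V*w) = w + w² + V*w)
I(R) = -⅔ + R/3 (I(R) = (-2 + R)/3 = -⅔ + R/3)
(77213/(-70217))*(-I(S(1, 5))) = (77213/(-70217))*(-(-⅔ + (1*(1 + 5 + 1))/3)) = (77213*(-1/70217))*(-(-⅔ + (1*7)/3)) = -(-77213)*(-⅔ + (⅓)*7)/70217 = -(-77213)*(-⅔ + 7/3)/70217 = -(-77213)*5/(70217*3) = -77213/70217*(-5/3) = 386065/210651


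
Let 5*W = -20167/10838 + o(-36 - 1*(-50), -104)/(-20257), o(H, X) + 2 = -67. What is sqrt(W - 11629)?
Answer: I*sqrt(14013441389571783610610)/1097726830 ≈ 107.84*I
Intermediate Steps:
o(H, X) = -69 (o(H, X) = -2 - 67 = -69)
W = -407775097/1097726830 (W = (-20167/10838 - 69/(-20257))/5 = (-20167*1/10838 - 69*(-1/20257))/5 = (-20167/10838 + 69/20257)/5 = (1/5)*(-407775097/219545366) = -407775097/1097726830 ≈ -0.37147)
sqrt(W - 11629) = sqrt(-407775097/1097726830 - 11629) = sqrt(-12765873081167/1097726830) = I*sqrt(14013441389571783610610)/1097726830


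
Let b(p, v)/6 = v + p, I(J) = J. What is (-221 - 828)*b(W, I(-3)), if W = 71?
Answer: -427992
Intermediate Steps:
b(p, v) = 6*p + 6*v (b(p, v) = 6*(v + p) = 6*(p + v) = 6*p + 6*v)
(-221 - 828)*b(W, I(-3)) = (-221 - 828)*(6*71 + 6*(-3)) = -1049*(426 - 18) = -1049*408 = -427992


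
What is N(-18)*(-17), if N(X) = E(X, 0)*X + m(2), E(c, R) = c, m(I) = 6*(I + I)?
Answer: -5916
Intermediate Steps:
m(I) = 12*I (m(I) = 6*(2*I) = 12*I)
N(X) = 24 + X² (N(X) = X*X + 12*2 = X² + 24 = 24 + X²)
N(-18)*(-17) = (24 + (-18)²)*(-17) = (24 + 324)*(-17) = 348*(-17) = -5916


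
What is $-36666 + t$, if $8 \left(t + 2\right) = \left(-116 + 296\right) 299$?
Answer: $- \frac{59881}{2} \approx -29941.0$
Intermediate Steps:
$t = \frac{13451}{2}$ ($t = -2 + \frac{\left(-116 + 296\right) 299}{8} = -2 + \frac{180 \cdot 299}{8} = -2 + \frac{1}{8} \cdot 53820 = -2 + \frac{13455}{2} = \frac{13451}{2} \approx 6725.5$)
$-36666 + t = -36666 + \frac{13451}{2} = - \frac{59881}{2}$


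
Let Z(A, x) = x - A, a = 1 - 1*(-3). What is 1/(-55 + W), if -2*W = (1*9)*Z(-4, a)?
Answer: -1/91 ≈ -0.010989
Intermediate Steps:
a = 4 (a = 1 + 3 = 4)
W = -36 (W = -1*9*(4 - 1*(-4))/2 = -9*(4 + 4)/2 = -9*8/2 = -1/2*72 = -36)
1/(-55 + W) = 1/(-55 - 36) = 1/(-91) = -1/91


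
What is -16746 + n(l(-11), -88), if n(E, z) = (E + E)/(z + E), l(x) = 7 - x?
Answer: -586128/35 ≈ -16747.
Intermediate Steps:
n(E, z) = 2*E/(E + z) (n(E, z) = (2*E)/(E + z) = 2*E/(E + z))
-16746 + n(l(-11), -88) = -16746 + 2*(7 - 1*(-11))/((7 - 1*(-11)) - 88) = -16746 + 2*(7 + 11)/((7 + 11) - 88) = -16746 + 2*18/(18 - 88) = -16746 + 2*18/(-70) = -16746 + 2*18*(-1/70) = -16746 - 18/35 = -586128/35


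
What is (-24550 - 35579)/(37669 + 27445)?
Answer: -60129/65114 ≈ -0.92344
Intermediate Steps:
(-24550 - 35579)/(37669 + 27445) = -60129/65114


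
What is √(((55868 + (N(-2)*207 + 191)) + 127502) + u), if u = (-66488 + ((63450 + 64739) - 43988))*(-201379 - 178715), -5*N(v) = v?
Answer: 3*I*√18701170495/5 ≈ 82051.0*I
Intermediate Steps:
N(v) = -v/5
u = -6732605022 (u = (-66488 + (128189 - 43988))*(-380094) = (-66488 + 84201)*(-380094) = 17713*(-380094) = -6732605022)
√(((55868 + (N(-2)*207 + 191)) + 127502) + u) = √(((55868 + (-⅕*(-2)*207 + 191)) + 127502) - 6732605022) = √(((55868 + ((⅖)*207 + 191)) + 127502) - 6732605022) = √(((55868 + (414/5 + 191)) + 127502) - 6732605022) = √(((55868 + 1369/5) + 127502) - 6732605022) = √((280709/5 + 127502) - 6732605022) = √(918219/5 - 6732605022) = √(-33662106891/5) = 3*I*√18701170495/5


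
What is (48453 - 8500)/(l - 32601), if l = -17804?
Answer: -39953/50405 ≈ -0.79264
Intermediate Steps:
(48453 - 8500)/(l - 32601) = (48453 - 8500)/(-17804 - 32601) = 39953/(-50405) = 39953*(-1/50405) = -39953/50405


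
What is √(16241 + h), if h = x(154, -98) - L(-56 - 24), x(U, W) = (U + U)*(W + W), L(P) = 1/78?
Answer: 7*I*√5478954/78 ≈ 210.06*I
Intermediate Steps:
L(P) = 1/78
x(U, W) = 4*U*W (x(U, W) = (2*U)*(2*W) = 4*U*W)
h = -4708705/78 (h = 4*154*(-98) - 1*1/78 = -60368 - 1/78 = -4708705/78 ≈ -60368.)
√(16241 + h) = √(16241 - 4708705/78) = √(-3441907/78) = 7*I*√5478954/78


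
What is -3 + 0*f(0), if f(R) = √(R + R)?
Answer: -3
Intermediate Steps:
f(R) = √2*√R (f(R) = √(2*R) = √2*√R)
-3 + 0*f(0) = -3 + 0*(√2*√0) = -3 + 0*(√2*0) = -3 + 0*0 = -3 + 0 = -3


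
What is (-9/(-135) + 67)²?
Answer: 1012036/225 ≈ 4497.9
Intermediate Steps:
(-9/(-135) + 67)² = (-9*(-1/135) + 67)² = (1/15 + 67)² = (1006/15)² = 1012036/225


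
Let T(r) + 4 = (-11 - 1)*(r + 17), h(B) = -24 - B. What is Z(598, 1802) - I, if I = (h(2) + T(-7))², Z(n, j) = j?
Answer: -20698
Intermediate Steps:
T(r) = -208 - 12*r (T(r) = -4 + (-11 - 1)*(r + 17) = -4 - 12*(17 + r) = -4 + (-204 - 12*r) = -208 - 12*r)
I = 22500 (I = ((-24 - 1*2) + (-208 - 12*(-7)))² = ((-24 - 2) + (-208 + 84))² = (-26 - 124)² = (-150)² = 22500)
Z(598, 1802) - I = 1802 - 1*22500 = 1802 - 22500 = -20698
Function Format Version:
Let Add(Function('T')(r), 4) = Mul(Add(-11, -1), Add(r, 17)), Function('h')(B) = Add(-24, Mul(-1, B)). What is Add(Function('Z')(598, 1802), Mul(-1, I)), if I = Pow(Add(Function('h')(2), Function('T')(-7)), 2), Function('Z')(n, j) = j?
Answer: -20698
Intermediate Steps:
Function('T')(r) = Add(-208, Mul(-12, r)) (Function('T')(r) = Add(-4, Mul(Add(-11, -1), Add(r, 17))) = Add(-4, Mul(-12, Add(17, r))) = Add(-4, Add(-204, Mul(-12, r))) = Add(-208, Mul(-12, r)))
I = 22500 (I = Pow(Add(Add(-24, Mul(-1, 2)), Add(-208, Mul(-12, -7))), 2) = Pow(Add(Add(-24, -2), Add(-208, 84)), 2) = Pow(Add(-26, -124), 2) = Pow(-150, 2) = 22500)
Add(Function('Z')(598, 1802), Mul(-1, I)) = Add(1802, Mul(-1, 22500)) = Add(1802, -22500) = -20698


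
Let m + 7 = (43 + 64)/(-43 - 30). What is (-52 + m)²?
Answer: 19483396/5329 ≈ 3656.1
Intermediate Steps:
m = -618/73 (m = -7 + (43 + 64)/(-43 - 30) = -7 + 107/(-73) = -7 + 107*(-1/73) = -7 - 107/73 = -618/73 ≈ -8.4658)
(-52 + m)² = (-52 - 618/73)² = (-4414/73)² = 19483396/5329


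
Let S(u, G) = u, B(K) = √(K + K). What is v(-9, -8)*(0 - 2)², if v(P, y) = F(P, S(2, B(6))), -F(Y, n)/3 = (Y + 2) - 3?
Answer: 120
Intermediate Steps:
B(K) = √2*√K (B(K) = √(2*K) = √2*√K)
F(Y, n) = 3 - 3*Y (F(Y, n) = -3*((Y + 2) - 3) = -3*((2 + Y) - 3) = -3*(-1 + Y) = 3 - 3*Y)
v(P, y) = 3 - 3*P
v(-9, -8)*(0 - 2)² = (3 - 3*(-9))*(0 - 2)² = (3 + 27)*(-2)² = 30*4 = 120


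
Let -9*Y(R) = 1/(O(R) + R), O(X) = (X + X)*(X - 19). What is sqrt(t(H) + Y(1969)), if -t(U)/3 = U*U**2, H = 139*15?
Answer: 2*I*sqrt(3609651578434039897201861)/23043207 ≈ 1.649e+5*I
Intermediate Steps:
H = 2085
O(X) = 2*X*(-19 + X) (O(X) = (2*X)*(-19 + X) = 2*X*(-19 + X))
t(U) = -3*U**3 (t(U) = -3*U*U**2 = -3*U**3)
Y(R) = -1/(9*(R + 2*R*(-19 + R))) (Y(R) = -1/(9*(2*R*(-19 + R) + R)) = -1/(9*(R + 2*R*(-19 + R))))
sqrt(t(H) + Y(1969)) = sqrt(-3*2085**3 - 1/9/(1969*(-37 + 2*1969))) = sqrt(-3*9063964125 - 1/9*1/1969/(-37 + 3938)) = sqrt(-27191892375 - 1/9*1/1969/3901) = sqrt(-27191892375 - 1/9*1/1969*1/3901) = sqrt(-27191892375 - 1/69129621) = sqrt(-1879765214156539876/69129621) = 2*I*sqrt(3609651578434039897201861)/23043207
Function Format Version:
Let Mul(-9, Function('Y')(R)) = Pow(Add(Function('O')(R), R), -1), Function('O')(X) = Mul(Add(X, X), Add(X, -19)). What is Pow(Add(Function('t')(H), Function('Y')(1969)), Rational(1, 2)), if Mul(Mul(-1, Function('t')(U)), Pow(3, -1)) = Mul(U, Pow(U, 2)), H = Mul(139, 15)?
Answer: Mul(Rational(2, 23043207), I, Pow(3609651578434039897201861, Rational(1, 2))) ≈ Mul(1.6490e+5, I)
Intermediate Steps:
H = 2085
Function('O')(X) = Mul(2, X, Add(-19, X)) (Function('O')(X) = Mul(Mul(2, X), Add(-19, X)) = Mul(2, X, Add(-19, X)))
Function('t')(U) = Mul(-3, Pow(U, 3)) (Function('t')(U) = Mul(-3, Mul(U, Pow(U, 2))) = Mul(-3, Pow(U, 3)))
Function('Y')(R) = Mul(Rational(-1, 9), Pow(Add(R, Mul(2, R, Add(-19, R))), -1)) (Function('Y')(R) = Mul(Rational(-1, 9), Pow(Add(Mul(2, R, Add(-19, R)), R), -1)) = Mul(Rational(-1, 9), Pow(Add(R, Mul(2, R, Add(-19, R))), -1)))
Pow(Add(Function('t')(H), Function('Y')(1969)), Rational(1, 2)) = Pow(Add(Mul(-3, Pow(2085, 3)), Mul(Rational(-1, 9), Pow(1969, -1), Pow(Add(-37, Mul(2, 1969)), -1))), Rational(1, 2)) = Pow(Add(Mul(-3, 9063964125), Mul(Rational(-1, 9), Rational(1, 1969), Pow(Add(-37, 3938), -1))), Rational(1, 2)) = Pow(Add(-27191892375, Mul(Rational(-1, 9), Rational(1, 1969), Pow(3901, -1))), Rational(1, 2)) = Pow(Add(-27191892375, Mul(Rational(-1, 9), Rational(1, 1969), Rational(1, 3901))), Rational(1, 2)) = Pow(Add(-27191892375, Rational(-1, 69129621)), Rational(1, 2)) = Pow(Rational(-1879765214156539876, 69129621), Rational(1, 2)) = Mul(Rational(2, 23043207), I, Pow(3609651578434039897201861, Rational(1, 2)))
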